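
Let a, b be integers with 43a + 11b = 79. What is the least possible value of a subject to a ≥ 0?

gcd(43, 11):
  43 = 3*11 + 10
  11 = 1*10 + 1
  10 = 10*1
so gcd(43, 11) = 1.
1 divides 79, so solutions exist.
Back-substitute for Bézout coefficients:
  1 = 11 - 1*10
  ... = 43*(-1) + 11*(4)
Scale by 79/1 = 79: (a₀, b₀) = (-79, 316).
General solution: a = -79 + 11t, b = 316 - 43t for integer t.
a ≥ 0: smallest is -79 mod 11 = 9 (at t = 8), with b = -28.

9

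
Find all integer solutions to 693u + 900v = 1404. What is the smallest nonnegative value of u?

28

gcd(900, 693) = 9.
9 divides 1404, so solutions exist.
By Bézout, 693*(13) + 900*(-10) = 9.
Scale by 1404/9 = 156: (u₀, v₀) = (2028, -1560).
General solution: u = 2028 + 100t, v = -1560 - 77t for integer t.
u ≥ 0: smallest is 2028 mod 100 = 28 (at t = -20), with v = -20.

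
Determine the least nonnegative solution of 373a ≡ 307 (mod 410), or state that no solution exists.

gcd(410, 373) = 1  (410 = 1×373 + 37, 373 = 10×37 + 3, 37 = 12×3 + 1, 3 = 3×1).
1 divides 307, so solutions exist.
Back-substituting, 373×(-133) + 410×(121) = 1.
So 373×(-133) ≡ 1 (mod 410); multiply by 307: a ≡ -40831 (mod 410).
Smallest nonnegative: a = -40831 mod 410 = 169.

169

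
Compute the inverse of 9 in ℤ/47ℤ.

21

gcd(47, 9) = 1  (47 = 5*9 + 2, 9 = 4*2 + 1, 2 = 2*1).
Back-substituting, 9*(21) + 47*(-4) = 1.
So 9*21 ≡ 1 (mod 47), and 21 mod 47 = 21.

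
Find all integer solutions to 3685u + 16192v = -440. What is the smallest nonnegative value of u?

1384

gcd(16192, 3685):
  16192 = 4*3685 + 1452
  3685 = 2*1452 + 781
  1452 = 1*781 + 671
  781 = 1*671 + 110
  671 = 6*110 + 11
  110 = 10*11
so gcd(16192, 3685) = 11.
11 divides -440, so solutions exist.
Back-substitute for Bézout coefficients:
  11 = 671 - 6*110
  ... = 3685*(-145) + 16192*(33)
Scale by -440/11 = -40: (u₀, v₀) = (5800, -1320).
General solution: u = 5800 + 1472t, v = -1320 - 335t for integer t.
u ≥ 0: smallest is 5800 mod 1472 = 1384 (at t = -3), with v = -315.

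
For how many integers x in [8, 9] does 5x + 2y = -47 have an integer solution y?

gcd(5, 2) = 1  (5 = 2*2 + 1, 2 = 2*1).
Back-substituting, 5*(1) + 2*(-2) = 1.
Scale by -47: particular solution (-47, 94); reduce x mod 2: (1, -26).
General solution: x = 1 + 2t, y = -26 - 5t for integer t.
8 ≤ 1 + 2t ≤ 9 gives t ∈ [4, 4], which is 1 value.

1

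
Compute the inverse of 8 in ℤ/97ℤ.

gcd(97, 8) = 1  (97 = 12*8 + 1, 8 = 8*1).
Back-substituting, 8*(-12) + 97*(1) = 1.
So 8*-12 ≡ 1 (mod 97), and -12 mod 97 = 85.

85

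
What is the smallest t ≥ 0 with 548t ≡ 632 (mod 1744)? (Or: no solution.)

gcd(1744, 548) = 4.
4 divides 632, so solutions exist.
By Bézout, 548·(-35) + 1744·(11) = 4.
So 548·(-35) ≡ 4 (mod 1744); multiply by 158: t ≡ -5530 (mod 436).
Smallest nonnegative: t = -5530 mod 436 = 138.

138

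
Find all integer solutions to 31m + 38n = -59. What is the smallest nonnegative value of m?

gcd(38, 31):
  38 = 1×31 + 7
  31 = 4×7 + 3
  7 = 2×3 + 1
  3 = 3×1
so gcd(38, 31) = 1.
1 divides -59, so solutions exist.
Back-substitute for Bézout coefficients:
  1 = 7 - 2×3
  ... = 31×(-11) + 38×(9)
Scale by -59/1 = -59: (m₀, n₀) = (649, -531).
General solution: m = 649 + 38t, n = -531 - 31t for integer t.
m ≥ 0: smallest is 649 mod 38 = 3 (at t = -17), with n = -4.

3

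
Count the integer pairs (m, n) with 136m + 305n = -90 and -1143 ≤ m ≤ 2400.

12

gcd(305, 136) = 1.
By Bézout, 136·(-74) + 305·(33) = 1.
Particular solution: (255, -114).
General solution: m = 255 + 305t, n = -114 - 136t for integer t.
-1143 ≤ 255 + 305t ≤ 2400 gives t ∈ [-4, 7], which is 12 values.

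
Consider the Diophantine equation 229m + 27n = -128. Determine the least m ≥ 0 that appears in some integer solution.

13

gcd(229, 27):
  229 = 8·27 + 13
  27 = 2·13 + 1
  13 = 13·1
so gcd(229, 27) = 1.
1 divides -128, so solutions exist.
Back-substitute for Bézout coefficients:
  1 = 27 - 2·13
  ... = 229·(-2) + 27·(17)
Scale by -128/1 = -128: (m₀, n₀) = (256, -2176).
General solution: m = 256 + 27t, n = -2176 - 229t for integer t.
m ≥ 0: smallest is 256 mod 27 = 13 (at t = -9), with n = -115.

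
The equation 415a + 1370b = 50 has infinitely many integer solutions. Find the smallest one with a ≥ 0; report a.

218

gcd(1370, 415):
  1370 = 3·415 + 125
  415 = 3·125 + 40
  125 = 3·40 + 5
  40 = 8·5
so gcd(1370, 415) = 5.
5 divides 50, so solutions exist.
Back-substitute for Bézout coefficients:
  5 = 125 - 3·40
  ... = 415·(-33) + 1370·(10)
Scale by 50/5 = 10: (a₀, b₀) = (-330, 100).
General solution: a = -330 + 274t, b = 100 - 83t for integer t.
a ≥ 0: smallest is -330 mod 274 = 218 (at t = 2), with b = -66.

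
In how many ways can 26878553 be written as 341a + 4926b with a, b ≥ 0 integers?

gcd(4926, 341):
  4926 = 14×341 + 152
  341 = 2×152 + 37
  152 = 4×37 + 4
  37 = 9×4 + 1
  4 = 4×1
so gcd(4926, 341) = 1.
Back-substitute for Bézout coefficients:
  1 = 37 - 9×4
  ... = 341×(1199) + 4926×(-83)
Scale by 26878553: one solution is (32227385047, -2230919899). Reduce a mod 4926: (469, 5424).
General: a = 469 + 4926t, b = 5424 - 341t.
a ≥ 0 ⇒ t ≥ 0; b ≥ 0 ⇒ t ≤ 15. So t ∈ [0, 15]: 16 solutions.

16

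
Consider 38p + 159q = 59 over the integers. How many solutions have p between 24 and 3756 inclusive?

gcd(159, 38) = 1  (159 = 4*38 + 7, 38 = 5*7 + 3, 7 = 2*3 + 1, 3 = 3*1).
Back-substituting, 38*(-46) + 159*(11) = 1.
Scale by 59: particular solution (-2714, 649); reduce p mod 159: (148, -35).
General solution: p = 148 + 159t, q = -35 - 38t for integer t.
24 ≤ 148 + 159t ≤ 3756 gives t ∈ [0, 22], which is 23 values.

23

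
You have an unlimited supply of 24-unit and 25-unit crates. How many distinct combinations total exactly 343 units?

Need nonnegative integers with 24j + 25k = 343.
gcd(24, 25) = 1, and 24·(-1) + 25·(1) = 1.
So (j₀, k₀) = (-343, 343); general j = -343 + 25t, k = 343 - 24t.
j ≥ 0 ⇒ t ≥ 14; k ≥ 0 ⇒ t ≤ 14. That's 1 value of t.

1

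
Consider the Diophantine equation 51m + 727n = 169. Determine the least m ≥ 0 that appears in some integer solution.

gcd(727, 51) = 1.
1 divides 169, so solutions exist.
By Bézout, 51·(-57) + 727·(4) = 1.
Scale by 169/1 = 169: (m₀, n₀) = (-9633, 676).
General solution: m = -9633 + 727t, n = 676 - 51t for integer t.
m ≥ 0: smallest is -9633 mod 727 = 545 (at t = 14), with n = -38.

545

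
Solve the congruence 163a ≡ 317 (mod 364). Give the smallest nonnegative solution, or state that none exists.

gcd(364, 163) = 1  (364 = 2*163 + 38, 163 = 4*38 + 11, 38 = 3*11 + 5, 11 = 2*5 + 1, 5 = 5*1).
1 divides 317, so solutions exist.
Back-substituting, 163*(67) + 364*(-30) = 1.
So 163*(67) ≡ 1 (mod 364); multiply by 317: a ≡ 21239 (mod 364).
Smallest nonnegative: a = 21239 mod 364 = 127.

127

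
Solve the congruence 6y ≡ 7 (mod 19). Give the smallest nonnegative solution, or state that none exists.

17

gcd(19, 6) = 1.
1 divides 7, so solutions exist.
By Bézout, 6*(-3) + 19*(1) = 1.
So 6*(-3) ≡ 1 (mod 19); multiply by 7: y ≡ -21 (mod 19).
Smallest nonnegative: y = -21 mod 19 = 17.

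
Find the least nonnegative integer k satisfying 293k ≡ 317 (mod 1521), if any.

gcd(1521, 293) = 1  (1521 = 5*293 + 56, 293 = 5*56 + 13, 56 = 4*13 + 4, 13 = 3*4 + 1, 4 = 4*1).
1 divides 317, so solutions exist.
Back-substituting, 293*(353) + 1521*(-68) = 1.
So 293*(353) ≡ 1 (mod 1521); multiply by 317: k ≡ 111901 (mod 1521).
Smallest nonnegative: k = 111901 mod 1521 = 868.

868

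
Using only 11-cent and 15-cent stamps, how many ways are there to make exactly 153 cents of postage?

1

Need nonnegative integers with 11j + 15k = 153.
gcd(11, 15) = 1, and 11·(-4) + 15·(3) = 1.
So (j₀, k₀) = (-612, 459); general j = -612 + 15t, k = 459 - 11t.
j ≥ 0 ⇒ t ≥ 41; k ≥ 0 ⇒ t ≤ 41. That's 1 value of t.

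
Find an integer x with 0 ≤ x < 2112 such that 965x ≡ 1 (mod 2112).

1613

gcd(2112, 965):
  2112 = 2*965 + 182
  965 = 5*182 + 55
  182 = 3*55 + 17
  55 = 3*17 + 4
  17 = 4*4 + 1
  4 = 4*1
so gcd(2112, 965) = 1.
Back-substitute for Bézout coefficients:
  1 = 17 - 4*4
  ... = 965*(-499) + 2112*(228)
So 965*-499 ≡ 1 (mod 2112), and -499 mod 2112 = 1613.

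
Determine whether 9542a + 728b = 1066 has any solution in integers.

gcd(9542, 728) = 26  (9542 = 13*728 + 78, 728 = 9*78 + 26, 78 = 3*26).
26 divides 1066, so integer solutions exist.

yes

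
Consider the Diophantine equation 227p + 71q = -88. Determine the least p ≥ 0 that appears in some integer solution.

gcd(227, 71):
  227 = 3*71 + 14
  71 = 5*14 + 1
  14 = 14*1
so gcd(227, 71) = 1.
1 divides -88, so solutions exist.
Back-substitute for Bézout coefficients:
  1 = 71 - 5*14
  ... = 227*(-5) + 71*(16)
Scale by -88/1 = -88: (p₀, q₀) = (440, -1408).
General solution: p = 440 + 71t, q = -1408 - 227t for integer t.
p ≥ 0: smallest is 440 mod 71 = 14 (at t = -6), with q = -46.

14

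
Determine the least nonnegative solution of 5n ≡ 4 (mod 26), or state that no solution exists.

gcd(26, 5):
  26 = 5·5 + 1
  5 = 5·1
so gcd(26, 5) = 1.
1 divides 4, so solutions exist.
Back-substitute for Bézout coefficients:
  1 = 26 - 5·5
  ... = 5·(-5) + 26·(1)
So 5·(-5) ≡ 1 (mod 26); multiply by 4: n ≡ -20 (mod 26).
Smallest nonnegative: n = -20 mod 26 = 6.

6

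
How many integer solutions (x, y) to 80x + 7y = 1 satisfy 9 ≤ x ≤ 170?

23

gcd(80, 7) = 1.
By Bézout, 80*(-2) + 7*(23) = 1.
Particular solution: (5, -57).
General solution: x = 5 + 7t, y = -57 - 80t for integer t.
9 ≤ 5 + 7t ≤ 170 gives t ∈ [1, 23], which is 23 values.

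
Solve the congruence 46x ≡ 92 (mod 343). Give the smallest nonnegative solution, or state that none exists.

gcd(343, 46) = 1.
1 divides 92, so solutions exist.
By Bézout, 46*(-82) + 343*(11) = 1.
So 46*(-82) ≡ 1 (mod 343); multiply by 92: x ≡ -7544 (mod 343).
Smallest nonnegative: x = -7544 mod 343 = 2.

2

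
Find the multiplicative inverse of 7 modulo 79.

34

gcd(79, 7):
  79 = 11×7 + 2
  7 = 3×2 + 1
  2 = 2×1
so gcd(79, 7) = 1.
Back-substitute for Bézout coefficients:
  1 = 7 - 3×2
  ... = 7×(34) + 79×(-3)
So 7×34 ≡ 1 (mod 79), and 34 mod 79 = 34.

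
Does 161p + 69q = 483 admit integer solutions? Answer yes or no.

yes

gcd(161, 69) = 23  (161 = 2*69 + 23, 69 = 3*23).
23 divides 483, so integer solutions exist.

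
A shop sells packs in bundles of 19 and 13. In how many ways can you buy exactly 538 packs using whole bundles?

2

Need nonnegative integers with 19j + 13k = 538.
gcd(19, 13) = 1, and 19·(-2) + 13·(3) = 1.
So (j₀, k₀) = (-1076, 1614); general j = -1076 + 13t, k = 1614 - 19t.
j ≥ 0 ⇒ t ≥ 83; k ≥ 0 ⇒ t ≤ 84. That's 2 values of t.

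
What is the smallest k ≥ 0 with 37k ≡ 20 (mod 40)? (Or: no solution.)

gcd(40, 37):
  40 = 1*37 + 3
  37 = 12*3 + 1
  3 = 3*1
so gcd(40, 37) = 1.
1 divides 20, so solutions exist.
Back-substitute for Bézout coefficients:
  1 = 37 - 12*3
  ... = 37*(13) + 40*(-12)
So 37*(13) ≡ 1 (mod 40); multiply by 20: k ≡ 260 (mod 40).
Smallest nonnegative: k = 260 mod 40 = 20.

20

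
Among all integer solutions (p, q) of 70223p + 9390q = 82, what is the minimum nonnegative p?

gcd(70223, 9390) = 1.
1 divides 82, so solutions exist.
By Bézout, 70223*(767) + 9390*(-5736) = 1.
Scale by 82/1 = 82: (p₀, q₀) = (62894, -470352).
General solution: p = 62894 + 9390t, q = -470352 - 70223t for integer t.
p ≥ 0: smallest is 62894 mod 9390 = 6554 (at t = -6), with q = -49014.

6554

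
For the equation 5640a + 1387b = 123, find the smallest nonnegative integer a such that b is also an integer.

gcd(5640, 1387) = 1  (5640 = 4×1387 + 92, 1387 = 15×92 + 7, 92 = 13×7 + 1, 7 = 7×1).
1 divides 123, so solutions exist.
Back-substituting, 5640×(196) + 1387×(-797) = 1.
Scale by 123/1 = 123: (a₀, b₀) = (24108, -98031).
General solution: a = 24108 + 1387t, b = -98031 - 5640t for integer t.
a ≥ 0: smallest is 24108 mod 1387 = 529 (at t = -17), with b = -2151.

529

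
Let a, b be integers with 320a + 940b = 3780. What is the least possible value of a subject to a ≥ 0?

gcd(940, 320):
  940 = 2*320 + 300
  320 = 1*300 + 20
  300 = 15*20
so gcd(940, 320) = 20.
20 divides 3780, so solutions exist.
Back-substitute for Bézout coefficients:
  20 = 320 - 1*300
  ... = 320*(3) + 940*(-1)
Scale by 3780/20 = 189: (a₀, b₀) = (567, -189).
General solution: a = 567 + 47t, b = -189 - 16t for integer t.
a ≥ 0: smallest is 567 mod 47 = 3 (at t = -12), with b = 3.

3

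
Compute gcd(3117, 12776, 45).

1

gcd(12776, 3117) = 1.
gcd(1, 45) = 1.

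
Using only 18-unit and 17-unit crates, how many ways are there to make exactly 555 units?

Need nonnegative integers with 18j + 17k = 555.
gcd(18, 17) = 1, and 18·(1) + 17·(-1) = 1.
So (j₀, k₀) = (555, -555); general j = 555 + 17t, k = -555 - 18t.
j ≥ 0 ⇒ t ≥ -32; k ≥ 0 ⇒ t ≤ -31. That's 2 values of t.

2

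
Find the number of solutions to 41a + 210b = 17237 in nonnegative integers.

gcd(210, 41):
  210 = 5×41 + 5
  41 = 8×5 + 1
  5 = 5×1
so gcd(210, 41) = 1.
Back-substitute for Bézout coefficients:
  1 = 41 - 8×5
  ... = 41×(41) + 210×(-8)
Scale by 17237: one solution is (706717, -137896). Reduce a mod 210: (67, 69).
General: a = 67 + 210t, b = 69 - 41t.
a ≥ 0 ⇒ t ≥ 0; b ≥ 0 ⇒ t ≤ 1. So t ∈ [0, 1]: 2 solutions.

2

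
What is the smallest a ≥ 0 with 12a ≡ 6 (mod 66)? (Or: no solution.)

6

gcd(66, 12) = 6.
6 divides 6, so solutions exist.
By Bézout, 12*(-5) + 66*(1) = 6.
So 12*(-5) ≡ 6 (mod 66); multiply by 1: a ≡ -5 (mod 11).
Smallest nonnegative: a = -5 mod 11 = 6.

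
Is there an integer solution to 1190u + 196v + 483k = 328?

gcd(1190, 196):
  1190 = 6×196 + 14
  196 = 14×14
so gcd(1190, 196) = 14.
gcd(14, 483) = 7.
7 does not divide 328 (remainder 6), so no integer solutions.

no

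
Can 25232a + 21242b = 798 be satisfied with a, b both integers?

yes

gcd(25232, 21242) = 38  (25232 = 1*21242 + 3990, 21242 = 5*3990 + 1292, 3990 = 3*1292 + 114, 1292 = 11*114 + 38, 114 = 3*38).
38 divides 798, so integer solutions exist.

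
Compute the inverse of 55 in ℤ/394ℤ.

gcd(394, 55) = 1  (394 = 7·55 + 9, 55 = 6·9 + 1, 9 = 9·1).
Back-substituting, 55·(43) + 394·(-6) = 1.
So 55·43 ≡ 1 (mod 394), and 43 mod 394 = 43.

43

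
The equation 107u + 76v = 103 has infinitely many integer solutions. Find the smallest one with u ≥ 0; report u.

45

gcd(107, 76) = 1.
1 divides 103, so solutions exist.
By Bézout, 107*(27) + 76*(-38) = 1.
Scale by 103/1 = 103: (u₀, v₀) = (2781, -3914).
General solution: u = 2781 + 76t, v = -3914 - 107t for integer t.
u ≥ 0: smallest is 2781 mod 76 = 45 (at t = -36), with v = -62.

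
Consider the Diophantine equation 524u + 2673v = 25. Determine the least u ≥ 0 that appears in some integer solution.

gcd(2673, 524) = 1  (2673 = 5×524 + 53, 524 = 9×53 + 47, 53 = 1×47 + 6, 47 = 7×6 + 5, 6 = 1×5 + 1, 5 = 5×1).
1 divides 25, so solutions exist.
Back-substituting, 524×(-454) + 2673×(89) = 1.
Scale by 25/1 = 25: (u₀, v₀) = (-11350, 2225).
General solution: u = -11350 + 2673t, v = 2225 - 524t for integer t.
u ≥ 0: smallest is -11350 mod 2673 = 2015 (at t = 5), with v = -395.

2015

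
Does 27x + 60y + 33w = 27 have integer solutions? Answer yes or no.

gcd(60, 27):
  60 = 2×27 + 6
  27 = 4×6 + 3
  6 = 2×3
so gcd(60, 27) = 3.
gcd(3, 33) = 3.
3 divides 27, so integer solutions exist.

yes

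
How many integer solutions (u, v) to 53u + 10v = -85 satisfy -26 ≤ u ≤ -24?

1

gcd(53, 10):
  53 = 5·10 + 3
  10 = 3·3 + 1
  3 = 3·1
so gcd(53, 10) = 1.
Back-substitute for Bézout coefficients:
  1 = 10 - 3·3
  ... = 53·(-3) + 10·(16)
Scale by -85: particular solution (255, -1360); reduce u mod 10: (5, -35).
General solution: u = 5 + 10t, v = -35 - 53t for integer t.
-26 ≤ 5 + 10t ≤ -24 gives t ∈ [-3, -3], which is 1 value.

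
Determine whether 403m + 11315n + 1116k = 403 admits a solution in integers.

yes

gcd(11315, 403) = 31.
gcd(31, 1116) = 31.
31 divides 403, so integer solutions exist.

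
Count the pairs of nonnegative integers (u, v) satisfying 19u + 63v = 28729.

24

gcd(63, 19) = 1.
By Bézout, 19×(10) + 63×(-3) = 1.
One solution: (10, 453).
General: u = 10 + 63t, v = 453 - 19t.
u ≥ 0 ⇒ t ≥ 0; v ≥ 0 ⇒ t ≤ 23. So t ∈ [0, 23]: 24 solutions.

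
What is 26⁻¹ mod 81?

gcd(81, 26) = 1  (81 = 3·26 + 3, 26 = 8·3 + 2, 3 = 1·2 + 1, 2 = 2·1).
Back-substituting, 26·(-28) + 81·(9) = 1.
So 26·-28 ≡ 1 (mod 81), and -28 mod 81 = 53.

53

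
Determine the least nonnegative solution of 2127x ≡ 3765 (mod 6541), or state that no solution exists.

gcd(6541, 2127) = 1.
1 divides 3765, so solutions exist.
By Bézout, 2127·(-695) + 6541·(226) = 1.
So 2127·(-695) ≡ 1 (mod 6541); multiply by 3765: x ≡ -2616675 (mod 6541).
Smallest nonnegative: x = -2616675 mod 6541 = 6266.

6266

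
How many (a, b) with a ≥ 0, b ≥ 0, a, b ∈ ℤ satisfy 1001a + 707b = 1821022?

gcd(1001, 707):
  1001 = 1*707 + 294
  707 = 2*294 + 119
  294 = 2*119 + 56
  119 = 2*56 + 7
  56 = 8*7
so gcd(1001, 707) = 7.
Back-substitute for Bézout coefficients:
  7 = 119 - 2*56
  ... = 1001*(-12) + 707*(17)
Scale by 260146: one solution is (-3121752, 4422482). Reduce a mod 101: (57, 2495).
General: a = 57 + 101t, b = 2495 - 143t.
a ≥ 0 ⇒ t ≥ 0; b ≥ 0 ⇒ t ≤ 17. So t ∈ [0, 17]: 18 solutions.

18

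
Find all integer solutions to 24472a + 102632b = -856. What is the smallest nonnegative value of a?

10212

gcd(102632, 24472):
  102632 = 4*24472 + 4744
  24472 = 5*4744 + 752
  4744 = 6*752 + 232
  752 = 3*232 + 56
  232 = 4*56 + 8
  56 = 7*8
so gcd(102632, 24472) = 8.
8 divides -856, so solutions exist.
Back-substitute for Bézout coefficients:
  8 = 232 - 4*56
  ... = 24472*(-1774) + 102632*(423)
Scale by -856/8 = -107: (a₀, b₀) = (189818, -45261).
General solution: a = 189818 + 12829t, b = -45261 - 3059t for integer t.
a ≥ 0: smallest is 189818 mod 12829 = 10212 (at t = -14), with b = -2435.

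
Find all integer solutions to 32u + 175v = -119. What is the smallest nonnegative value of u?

gcd(175, 32) = 1  (175 = 5·32 + 15, 32 = 2·15 + 2, 15 = 7·2 + 1, 2 = 2·1).
1 divides -119, so solutions exist.
Back-substituting, 32·(-82) + 175·(15) = 1.
Scale by -119/1 = -119: (u₀, v₀) = (9758, -1785).
General solution: u = 9758 + 175t, v = -1785 - 32t for integer t.
u ≥ 0: smallest is 9758 mod 175 = 133 (at t = -55), with v = -25.

133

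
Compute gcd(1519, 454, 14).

gcd(1519, 454):
  1519 = 3·454 + 157
  454 = 2·157 + 140
  157 = 1·140 + 17
  140 = 8·17 + 4
  17 = 4·4 + 1
  4 = 4·1
so gcd(1519, 454) = 1.
gcd(1, 14) = 1.

1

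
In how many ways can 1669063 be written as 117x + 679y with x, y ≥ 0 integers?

21

gcd(679, 117) = 1.
By Bézout, 117*(325) + 679*(-56) = 1.
One solution: (523, 2368).
General: x = 523 + 679t, y = 2368 - 117t.
x ≥ 0 ⇒ t ≥ 0; y ≥ 0 ⇒ t ≤ 20. So t ∈ [0, 20]: 21 solutions.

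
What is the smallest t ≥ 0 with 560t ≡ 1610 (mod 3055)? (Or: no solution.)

232

gcd(3055, 560):
  3055 = 5·560 + 255
  560 = 2·255 + 50
  255 = 5·50 + 5
  50 = 10·5
so gcd(3055, 560) = 5.
5 divides 1610, so solutions exist.
Back-substitute for Bézout coefficients:
  5 = 255 - 5·50
  ... = 560·(-60) + 3055·(11)
So 560·(-60) ≡ 5 (mod 3055); multiply by 322: t ≡ -19320 (mod 611).
Smallest nonnegative: t = -19320 mod 611 = 232.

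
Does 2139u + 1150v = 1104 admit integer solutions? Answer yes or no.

gcd(2139, 1150) = 23  (2139 = 1*1150 + 989, 1150 = 1*989 + 161, 989 = 6*161 + 23, 161 = 7*23).
23 divides 1104, so integer solutions exist.

yes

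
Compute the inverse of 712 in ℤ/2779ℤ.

1893

gcd(2779, 712) = 1  (2779 = 3·712 + 643, 712 = 1·643 + 69, 643 = 9·69 + 22, 69 = 3·22 + 3, 22 = 7·3 + 1, 3 = 3·1).
Back-substituting, 712·(-886) + 2779·(227) = 1.
So 712·-886 ≡ 1 (mod 2779), and -886 mod 2779 = 1893.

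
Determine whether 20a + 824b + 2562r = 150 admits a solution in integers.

yes

gcd(824, 20) = 4.
gcd(4, 2562) = 2.
2 divides 150, so integer solutions exist.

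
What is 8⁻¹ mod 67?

42

gcd(67, 8) = 1.
By Bézout, 8·(-25) + 67·(3) = 1.
So 8·-25 ≡ 1 (mod 67), and -25 mod 67 = 42.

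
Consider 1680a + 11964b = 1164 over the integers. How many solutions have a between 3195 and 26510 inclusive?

gcd(11964, 1680) = 12.
By Bézout, 1680·(-235) + 11964·(33) = 12.
Particular solution: (136, -19).
General solution: a = 136 + 997t, b = -19 - 140t for integer t.
3195 ≤ 136 + 997t ≤ 26510 gives t ∈ [4, 26], which is 23 values.

23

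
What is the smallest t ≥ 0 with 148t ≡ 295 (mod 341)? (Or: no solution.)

290

gcd(341, 148) = 1  (341 = 2·148 + 45, 148 = 3·45 + 13, 45 = 3·13 + 6, 13 = 2·6 + 1, 6 = 6·1).
1 divides 295, so solutions exist.
Back-substituting, 148·(53) + 341·(-23) = 1.
So 148·(53) ≡ 1 (mod 341); multiply by 295: t ≡ 15635 (mod 341).
Smallest nonnegative: t = 15635 mod 341 = 290.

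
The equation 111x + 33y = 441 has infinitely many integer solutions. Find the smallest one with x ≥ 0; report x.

1

gcd(111, 33) = 3.
3 divides 441, so solutions exist.
By Bézout, 111×(3) + 33×(-10) = 3.
Scale by 441/3 = 147: (x₀, y₀) = (441, -1470).
General solution: x = 441 + 11t, y = -1470 - 37t for integer t.
x ≥ 0: smallest is 441 mod 11 = 1 (at t = -40), with y = 10.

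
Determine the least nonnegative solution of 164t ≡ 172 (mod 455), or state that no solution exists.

gcd(455, 164):
  455 = 2*164 + 127
  164 = 1*127 + 37
  127 = 3*37 + 16
  37 = 2*16 + 5
  16 = 3*5 + 1
  5 = 5*1
so gcd(455, 164) = 1.
1 divides 172, so solutions exist.
Back-substitute for Bézout coefficients:
  1 = 16 - 3*5
  ... = 164*(-86) + 455*(31)
So 164*(-86) ≡ 1 (mod 455); multiply by 172: t ≡ -14792 (mod 455).
Smallest nonnegative: t = -14792 mod 455 = 223.

223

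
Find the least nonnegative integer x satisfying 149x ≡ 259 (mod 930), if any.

551

gcd(930, 149) = 1.
1 divides 259, so solutions exist.
By Bézout, 149·(-181) + 930·(29) = 1.
So 149·(-181) ≡ 1 (mod 930); multiply by 259: x ≡ -46879 (mod 930).
Smallest nonnegative: x = -46879 mod 930 = 551.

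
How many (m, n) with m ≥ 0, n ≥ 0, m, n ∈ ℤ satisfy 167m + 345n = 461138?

8

gcd(345, 167) = 1.
By Bézout, 167·(-157) + 345·(76) = 1.
One solution: (274, 1204).
General: m = 274 + 345t, n = 1204 - 167t.
m ≥ 0 ⇒ t ≥ 0; n ≥ 0 ⇒ t ≤ 7. So t ∈ [0, 7]: 8 solutions.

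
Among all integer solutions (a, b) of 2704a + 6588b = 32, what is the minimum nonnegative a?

gcd(6588, 2704) = 4  (6588 = 2×2704 + 1180, 2704 = 2×1180 + 344, 1180 = 3×344 + 148, 344 = 2×148 + 48, 148 = 3×48 + 4, 48 = 12×4).
4 divides 32, so solutions exist.
Back-substituting, 2704×(-134) + 6588×(55) = 4.
Scale by 32/4 = 8: (a₀, b₀) = (-1072, 440).
General solution: a = -1072 + 1647t, b = 440 - 676t for integer t.
a ≥ 0: smallest is -1072 mod 1647 = 575 (at t = 1), with b = -236.

575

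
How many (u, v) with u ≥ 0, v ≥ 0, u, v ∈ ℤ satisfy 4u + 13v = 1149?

gcd(13, 4):
  13 = 3·4 + 1
  4 = 4·1
so gcd(13, 4) = 1.
Back-substitute for Bézout coefficients:
  1 = 13 - 3·4
  ... = 4·(-3) + 13·(1)
Scale by 1149: one solution is (-3447, 1149). Reduce u mod 13: (11, 85).
General: u = 11 + 13t, v = 85 - 4t.
u ≥ 0 ⇒ t ≥ 0; v ≥ 0 ⇒ t ≤ 21. So t ∈ [0, 21]: 22 solutions.

22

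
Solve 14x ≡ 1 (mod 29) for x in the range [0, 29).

27

gcd(29, 14) = 1  (29 = 2*14 + 1, 14 = 14*1).
Back-substituting, 14*(-2) + 29*(1) = 1.
So 14*-2 ≡ 1 (mod 29), and -2 mod 29 = 27.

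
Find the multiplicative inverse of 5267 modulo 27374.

24713

gcd(27374, 5267):
  27374 = 5×5267 + 1039
  5267 = 5×1039 + 72
  1039 = 14×72 + 31
  72 = 2×31 + 10
  31 = 3×10 + 1
  10 = 10×1
so gcd(27374, 5267) = 1.
Back-substitute for Bézout coefficients:
  1 = 31 - 3×10
  ... = 5267×(-2661) + 27374×(512)
So 5267×-2661 ≡ 1 (mod 27374), and -2661 mod 27374 = 24713.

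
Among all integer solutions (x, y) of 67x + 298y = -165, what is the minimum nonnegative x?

gcd(298, 67) = 1.
1 divides -165, so solutions exist.
By Bézout, 67·(129) + 298·(-29) = 1.
Scale by -165/1 = -165: (x₀, y₀) = (-21285, 4785).
General solution: x = -21285 + 298t, y = 4785 - 67t for integer t.
x ≥ 0: smallest is -21285 mod 298 = 171 (at t = 72), with y = -39.

171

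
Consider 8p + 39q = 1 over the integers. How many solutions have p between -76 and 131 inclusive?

6

gcd(39, 8) = 1  (39 = 4×8 + 7, 8 = 1×7 + 1, 7 = 7×1).
Back-substituting, 8×(5) + 39×(-1) = 1.
Scale by 1: particular solution (5, -1); reduce p mod 39: (5, -1).
General solution: p = 5 + 39t, q = -1 - 8t for integer t.
-76 ≤ 5 + 39t ≤ 131 gives t ∈ [-2, 3], which is 6 values.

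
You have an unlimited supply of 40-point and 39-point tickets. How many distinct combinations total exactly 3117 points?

2

Need nonnegative integers with 40j + 39k = 3117.
gcd(40, 39) = 1, and 40·(1) + 39·(-1) = 1.
So (j₀, k₀) = (3117, -3117); general j = 3117 + 39t, k = -3117 - 40t.
j ≥ 0 ⇒ t ≥ -79; k ≥ 0 ⇒ t ≤ -78. That's 2 values of t.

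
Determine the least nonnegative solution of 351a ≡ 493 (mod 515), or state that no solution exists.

gcd(515, 351) = 1.
1 divides 493, so solutions exist.
By Bézout, 351*(-179) + 515*(122) = 1.
So 351*(-179) ≡ 1 (mod 515); multiply by 493: a ≡ -88247 (mod 515).
Smallest nonnegative: a = -88247 mod 515 = 333.

333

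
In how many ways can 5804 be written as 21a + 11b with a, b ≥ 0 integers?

25

gcd(21, 11) = 1.
By Bézout, 21*(-1) + 11*(2) = 1.
One solution: (4, 520).
General: a = 4 + 11t, b = 520 - 21t.
a ≥ 0 ⇒ t ≥ 0; b ≥ 0 ⇒ t ≤ 24. So t ∈ [0, 24]: 25 solutions.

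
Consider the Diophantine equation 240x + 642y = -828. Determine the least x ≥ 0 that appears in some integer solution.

34

gcd(642, 240):
  642 = 2*240 + 162
  240 = 1*162 + 78
  162 = 2*78 + 6
  78 = 13*6
so gcd(642, 240) = 6.
6 divides -828, so solutions exist.
Back-substitute for Bézout coefficients:
  6 = 162 - 2*78
  ... = 240*(-8) + 642*(3)
Scale by -828/6 = -138: (x₀, y₀) = (1104, -414).
General solution: x = 1104 + 107t, y = -414 - 40t for integer t.
x ≥ 0: smallest is 1104 mod 107 = 34 (at t = -10), with y = -14.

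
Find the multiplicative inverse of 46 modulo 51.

gcd(51, 46):
  51 = 1×46 + 5
  46 = 9×5 + 1
  5 = 5×1
so gcd(51, 46) = 1.
Back-substitute for Bézout coefficients:
  1 = 46 - 9×5
  ... = 46×(10) + 51×(-9)
So 46×10 ≡ 1 (mod 51), and 10 mod 51 = 10.

10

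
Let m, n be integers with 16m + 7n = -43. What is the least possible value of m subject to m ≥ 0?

3

gcd(16, 7) = 1  (16 = 2·7 + 2, 7 = 3·2 + 1, 2 = 2·1).
1 divides -43, so solutions exist.
Back-substituting, 16·(-3) + 7·(7) = 1.
Scale by -43/1 = -43: (m₀, n₀) = (129, -301).
General solution: m = 129 + 7t, n = -301 - 16t for integer t.
m ≥ 0: smallest is 129 mod 7 = 3 (at t = -18), with n = -13.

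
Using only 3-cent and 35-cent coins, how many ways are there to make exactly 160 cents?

Need nonnegative integers with 3j + 35k = 160.
gcd(3, 35) = 1, and 3·(12) + 35·(-1) = 1.
So (j₀, k₀) = (1920, -160); general j = 1920 + 35t, k = -160 - 3t.
j ≥ 0 ⇒ t ≥ -54; k ≥ 0 ⇒ t ≤ -54. That's 1 value of t.

1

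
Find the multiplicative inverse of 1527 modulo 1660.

gcd(1660, 1527) = 1  (1660 = 1×1527 + 133, 1527 = 11×133 + 64, 133 = 2×64 + 5, 64 = 12×5 + 4, 5 = 1×4 + 1, 4 = 4×1).
Back-substituting, 1527×(-337) + 1660×(310) = 1.
So 1527×-337 ≡ 1 (mod 1660), and -337 mod 1660 = 1323.

1323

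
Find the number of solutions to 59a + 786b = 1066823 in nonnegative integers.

23

gcd(786, 59) = 1.
By Bézout, 59*(-373) + 786*(28) = 1.
One solution: (97, 1350).
General: a = 97 + 786t, b = 1350 - 59t.
a ≥ 0 ⇒ t ≥ 0; b ≥ 0 ⇒ t ≤ 22. So t ∈ [0, 22]: 23 solutions.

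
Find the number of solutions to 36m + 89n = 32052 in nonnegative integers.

gcd(89, 36) = 1.
By Bézout, 36·(-42) + 89·(17) = 1.
One solution: (30, 348).
General: m = 30 + 89t, n = 348 - 36t.
m ≥ 0 ⇒ t ≥ 0; n ≥ 0 ⇒ t ≤ 9. So t ∈ [0, 9]: 10 solutions.

10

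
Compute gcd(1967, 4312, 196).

gcd(4312, 1967) = 7  (4312 = 2·1967 + 378, 1967 = 5·378 + 77, 378 = 4·77 + 70, 77 = 1·70 + 7, 70 = 10·7).
gcd(7, 196) = 7.

7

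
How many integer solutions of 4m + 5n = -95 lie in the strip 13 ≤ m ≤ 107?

19

gcd(5, 4) = 1.
By Bézout, 4*(-1) + 5*(1) = 1.
Particular solution: (0, -19).
General solution: m = 0 + 5t, n = -19 - 4t for integer t.
13 ≤ 0 + 5t ≤ 107 gives t ∈ [3, 21], which is 19 values.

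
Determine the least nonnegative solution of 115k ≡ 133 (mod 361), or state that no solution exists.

133

gcd(361, 115):
  361 = 3*115 + 16
  115 = 7*16 + 3
  16 = 5*3 + 1
  3 = 3*1
so gcd(361, 115) = 1.
1 divides 133, so solutions exist.
Back-substitute for Bézout coefficients:
  1 = 16 - 5*3
  ... = 115*(-113) + 361*(36)
So 115*(-113) ≡ 1 (mod 361); multiply by 133: k ≡ -15029 (mod 361).
Smallest nonnegative: k = -15029 mod 361 = 133.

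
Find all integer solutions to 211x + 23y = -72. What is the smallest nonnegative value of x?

gcd(211, 23) = 1.
1 divides -72, so solutions exist.
By Bézout, 211·(6) + 23·(-55) = 1.
Scale by -72/1 = -72: (x₀, y₀) = (-432, 3960).
General solution: x = -432 + 23t, y = 3960 - 211t for integer t.
x ≥ 0: smallest is -432 mod 23 = 5 (at t = 19), with y = -49.

5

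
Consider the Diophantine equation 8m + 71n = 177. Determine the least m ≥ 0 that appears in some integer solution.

gcd(71, 8) = 1.
1 divides 177, so solutions exist.
By Bézout, 8×(9) + 71×(-1) = 1.
Scale by 177/1 = 177: (m₀, n₀) = (1593, -177).
General solution: m = 1593 + 71t, n = -177 - 8t for integer t.
m ≥ 0: smallest is 1593 mod 71 = 31 (at t = -22), with n = -1.

31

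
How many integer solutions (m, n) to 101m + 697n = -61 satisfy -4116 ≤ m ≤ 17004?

30

gcd(697, 101) = 1  (697 = 6×101 + 91, 101 = 1×91 + 10, 91 = 9×10 + 1, 10 = 10×1).
Back-substituting, 101×(-69) + 697×(10) = 1.
Scale by -61: particular solution (4209, -610); reduce m mod 697: (27, -4).
General solution: m = 27 + 697t, n = -4 - 101t for integer t.
-4116 ≤ 27 + 697t ≤ 17004 gives t ∈ [-5, 24], which is 30 values.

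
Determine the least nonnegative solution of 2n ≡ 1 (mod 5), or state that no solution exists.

3

gcd(5, 2):
  5 = 2*2 + 1
  2 = 2*1
so gcd(5, 2) = 1.
1 divides 1, so solutions exist.
Back-substitute for Bézout coefficients:
  1 = 5 - 2*2
  ... = 2*(-2) + 5*(1)
So 2*(-2) ≡ 1 (mod 5); multiply by 1: n ≡ -2 (mod 5).
Smallest nonnegative: n = -2 mod 5 = 3.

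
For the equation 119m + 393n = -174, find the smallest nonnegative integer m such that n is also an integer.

342

gcd(393, 119):
  393 = 3*119 + 36
  119 = 3*36 + 11
  36 = 3*11 + 3
  11 = 3*3 + 2
  3 = 1*2 + 1
  2 = 2*1
so gcd(393, 119) = 1.
1 divides -174, so solutions exist.
Back-substitute for Bézout coefficients:
  1 = 3 - 1*2
  ... = 119*(-142) + 393*(43)
Scale by -174/1 = -174: (m₀, n₀) = (24708, -7482).
General solution: m = 24708 + 393t, n = -7482 - 119t for integer t.
m ≥ 0: smallest is 24708 mod 393 = 342 (at t = -62), with n = -104.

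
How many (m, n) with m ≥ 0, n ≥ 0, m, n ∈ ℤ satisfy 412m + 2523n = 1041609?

1

gcd(2523, 412):
  2523 = 6*412 + 51
  412 = 8*51 + 4
  51 = 12*4 + 3
  4 = 1*3 + 1
  3 = 3*1
so gcd(2523, 412) = 1.
Back-substitute for Bézout coefficients:
  1 = 4 - 1*3
  ... = 412*(643) + 2523*(-105)
Scale by 1041609: one solution is (669754587, -109368945). Reduce m mod 2523: (1530, 163).
General: m = 1530 + 2523t, n = 163 - 412t.
m ≥ 0 ⇒ t ≥ 0; n ≥ 0 ⇒ t ≤ 0. So t ∈ [0, 0]: 1 solution.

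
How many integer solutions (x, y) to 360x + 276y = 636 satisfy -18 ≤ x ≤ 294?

gcd(360, 276) = 12.
By Bézout, 360×(10) + 276×(-13) = 12.
Particular solution: (1, 1).
General solution: x = 1 + 23t, y = 1 - 30t for integer t.
-18 ≤ 1 + 23t ≤ 294 gives t ∈ [0, 12], which is 13 values.

13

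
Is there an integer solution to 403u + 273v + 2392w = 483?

no

gcd(403, 273) = 13  (403 = 1*273 + 130, 273 = 2*130 + 13, 130 = 10*13).
gcd(13, 2392) = 13.
13 does not divide 483 (remainder 2), so no integer solutions.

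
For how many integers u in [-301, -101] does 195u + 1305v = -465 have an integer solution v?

2

gcd(1305, 195) = 15.
By Bézout, 195×(-20) + 1305×(3) = 15.
Particular solution: (11, -2).
General solution: u = 11 + 87t, v = -2 - 13t for integer t.
-301 ≤ 11 + 87t ≤ -101 gives t ∈ [-3, -2], which is 2 values.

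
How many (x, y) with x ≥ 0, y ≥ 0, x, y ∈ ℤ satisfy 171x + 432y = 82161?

gcd(432, 171) = 9  (432 = 2*171 + 90, 171 = 1*90 + 81, 90 = 1*81 + 9, 81 = 9*9).
Back-substituting, 171*(-5) + 432*(2) = 9.
Scale by 9129: one solution is (-45645, 18258). Reduce x mod 48: (3, 189).
General: x = 3 + 48t, y = 189 - 19t.
x ≥ 0 ⇒ t ≥ 0; y ≥ 0 ⇒ t ≤ 9. So t ∈ [0, 9]: 10 solutions.

10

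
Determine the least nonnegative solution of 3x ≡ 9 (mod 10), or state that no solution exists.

3

gcd(10, 3):
  10 = 3×3 + 1
  3 = 3×1
so gcd(10, 3) = 1.
1 divides 9, so solutions exist.
Back-substitute for Bézout coefficients:
  1 = 10 - 3×3
  ... = 3×(-3) + 10×(1)
So 3×(-3) ≡ 1 (mod 10); multiply by 9: x ≡ -27 (mod 10).
Smallest nonnegative: x = -27 mod 10 = 3.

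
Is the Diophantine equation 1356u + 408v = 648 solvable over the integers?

gcd(1356, 408) = 12.
12 divides 648, so integer solutions exist.

yes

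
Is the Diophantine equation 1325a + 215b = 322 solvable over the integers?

no

gcd(1325, 215) = 5  (1325 = 6·215 + 35, 215 = 6·35 + 5, 35 = 7·5).
5 does not divide 322 (remainder 2), so no integer solutions.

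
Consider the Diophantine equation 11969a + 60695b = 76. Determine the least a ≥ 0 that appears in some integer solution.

46699

gcd(60695, 11969) = 1.
1 divides 76, so solutions exist.
By Bézout, 11969*(-19351) + 60695*(3816) = 1.
Scale by 76/1 = 76: (a₀, b₀) = (-1470676, 290016).
General solution: a = -1470676 + 60695t, b = 290016 - 11969t for integer t.
a ≥ 0: smallest is -1470676 mod 60695 = 46699 (at t = 25), with b = -9209.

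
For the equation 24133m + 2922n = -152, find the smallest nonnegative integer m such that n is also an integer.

2806

gcd(24133, 2922):
  24133 = 8·2922 + 757
  2922 = 3·757 + 651
  757 = 1·651 + 106
  651 = 6·106 + 15
  106 = 7·15 + 1
  15 = 15·1
so gcd(24133, 2922) = 1.
1 divides -152, so solutions exist.
Back-substitute for Bézout coefficients:
  1 = 106 - 7·15
  ... = 24133·(193) + 2922·(-1594)
Scale by -152/1 = -152: (m₀, n₀) = (-29336, 242288).
General solution: m = -29336 + 2922t, n = 242288 - 24133t for integer t.
m ≥ 0: smallest is -29336 mod 2922 = 2806 (at t = 11), with n = -23175.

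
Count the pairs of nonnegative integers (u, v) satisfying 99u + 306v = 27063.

gcd(306, 99) = 9  (306 = 3*99 + 9, 99 = 11*9).
Back-substituting, 99*(-3) + 306*(1) = 9.
Scale by 3007: one solution is (-9021, 3007). Reduce u mod 34: (23, 81).
General: u = 23 + 34t, v = 81 - 11t.
u ≥ 0 ⇒ t ≥ 0; v ≥ 0 ⇒ t ≤ 7. So t ∈ [0, 7]: 8 solutions.

8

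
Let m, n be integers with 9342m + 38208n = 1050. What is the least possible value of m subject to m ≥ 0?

gcd(38208, 9342):
  38208 = 4*9342 + 840
  9342 = 11*840 + 102
  840 = 8*102 + 24
  102 = 4*24 + 6
  24 = 4*6
so gcd(38208, 9342) = 6.
6 divides 1050, so solutions exist.
Back-substitute for Bézout coefficients:
  6 = 102 - 4*24
  ... = 9342*(1501) + 38208*(-367)
Scale by 1050/6 = 175: (m₀, n₀) = (262675, -64225).
General solution: m = 262675 + 6368t, n = -64225 - 1557t for integer t.
m ≥ 0: smallest is 262675 mod 6368 = 1587 (at t = -41), with n = -388.

1587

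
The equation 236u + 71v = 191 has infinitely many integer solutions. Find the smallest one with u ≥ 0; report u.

gcd(236, 71) = 1.
1 divides 191, so solutions exist.
By Bézout, 236·(34) + 71·(-113) = 1.
Scale by 191/1 = 191: (u₀, v₀) = (6494, -21583).
General solution: u = 6494 + 71t, v = -21583 - 236t for integer t.
u ≥ 0: smallest is 6494 mod 71 = 33 (at t = -91), with v = -107.

33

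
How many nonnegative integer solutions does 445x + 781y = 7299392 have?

21

gcd(781, 445) = 1.
By Bézout, 445·(86) + 781·(-49) = 1.
One solution: (218, 9222).
General: x = 218 + 781t, y = 9222 - 445t.
x ≥ 0 ⇒ t ≥ 0; y ≥ 0 ⇒ t ≤ 20. So t ∈ [0, 20]: 21 solutions.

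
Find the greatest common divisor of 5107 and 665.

1

gcd(5107, 665) = 1  (5107 = 7*665 + 452, 665 = 1*452 + 213, 452 = 2*213 + 26, 213 = 8*26 + 5, 26 = 5*5 + 1, 5 = 5*1).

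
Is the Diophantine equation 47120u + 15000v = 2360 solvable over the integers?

yes

gcd(47120, 15000):
  47120 = 3·15000 + 2120
  15000 = 7·2120 + 160
  2120 = 13·160 + 40
  160 = 4·40
so gcd(47120, 15000) = 40.
40 divides 2360, so integer solutions exist.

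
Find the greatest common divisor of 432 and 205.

gcd(432, 205):
  432 = 2·205 + 22
  205 = 9·22 + 7
  22 = 3·7 + 1
  7 = 7·1
so gcd(432, 205) = 1.

1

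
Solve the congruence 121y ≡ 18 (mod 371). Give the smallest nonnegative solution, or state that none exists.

86

gcd(371, 121) = 1  (371 = 3·121 + 8, 121 = 15·8 + 1, 8 = 8·1).
1 divides 18, so solutions exist.
Back-substituting, 121·(46) + 371·(-15) = 1.
So 121·(46) ≡ 1 (mod 371); multiply by 18: y ≡ 828 (mod 371).
Smallest nonnegative: y = 828 mod 371 = 86.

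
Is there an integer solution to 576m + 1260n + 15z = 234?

gcd(1260, 576) = 36  (1260 = 2·576 + 108, 576 = 5·108 + 36, 108 = 3·36).
gcd(36, 15) = 3.
3 divides 234, so integer solutions exist.

yes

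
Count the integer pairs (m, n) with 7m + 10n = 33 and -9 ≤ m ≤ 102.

gcd(10, 7) = 1  (10 = 1·7 + 3, 7 = 2·3 + 1, 3 = 3·1).
Back-substituting, 7·(3) + 10·(-2) = 1.
Scale by 33: particular solution (99, -66); reduce m mod 10: (9, -3).
General solution: m = 9 + 10t, n = -3 - 7t for integer t.
-9 ≤ 9 + 10t ≤ 102 gives t ∈ [-1, 9], which is 11 values.

11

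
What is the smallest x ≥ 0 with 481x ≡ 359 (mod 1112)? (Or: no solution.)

655

gcd(1112, 481):
  1112 = 2*481 + 150
  481 = 3*150 + 31
  150 = 4*31 + 26
  31 = 1*26 + 5
  26 = 5*5 + 1
  5 = 5*1
so gcd(1112, 481) = 1.
1 divides 359, so solutions exist.
Back-substitute for Bézout coefficients:
  1 = 26 - 5*5
  ... = 481*(-215) + 1112*(93)
So 481*(-215) ≡ 1 (mod 1112); multiply by 359: x ≡ -77185 (mod 1112).
Smallest nonnegative: x = -77185 mod 1112 = 655.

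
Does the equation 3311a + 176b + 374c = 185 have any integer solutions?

no

gcd(3311, 176) = 11  (3311 = 18*176 + 143, 176 = 1*143 + 33, 143 = 4*33 + 11, 33 = 3*11).
gcd(11, 374) = 11.
11 does not divide 185 (remainder 9), so no integer solutions.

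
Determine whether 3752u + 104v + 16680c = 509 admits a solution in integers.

no

gcd(3752, 104) = 8  (3752 = 36*104 + 8, 104 = 13*8).
gcd(8, 16680) = 8.
8 does not divide 509 (remainder 5), so no integer solutions.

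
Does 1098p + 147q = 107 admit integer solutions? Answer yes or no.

no

gcd(1098, 147) = 3  (1098 = 7×147 + 69, 147 = 2×69 + 9, 69 = 7×9 + 6, 9 = 1×6 + 3, 6 = 2×3).
3 does not divide 107 (remainder 2), so no integer solutions.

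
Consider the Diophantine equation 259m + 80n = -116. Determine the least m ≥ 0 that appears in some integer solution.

36

gcd(259, 80) = 1  (259 = 3×80 + 19, 80 = 4×19 + 4, 19 = 4×4 + 3, 4 = 1×3 + 1, 3 = 3×1).
1 divides -116, so solutions exist.
Back-substituting, 259×(-21) + 80×(68) = 1.
Scale by -116/1 = -116: (m₀, n₀) = (2436, -7888).
General solution: m = 2436 + 80t, n = -7888 - 259t for integer t.
m ≥ 0: smallest is 2436 mod 80 = 36 (at t = -30), with n = -118.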